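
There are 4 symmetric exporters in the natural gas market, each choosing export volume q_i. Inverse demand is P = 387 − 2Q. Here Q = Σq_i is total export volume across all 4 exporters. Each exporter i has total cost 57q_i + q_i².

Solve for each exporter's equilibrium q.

27.5

A representative exporter's profit is π_i = q_i(387 − 2Q) − 57q_i − q_i², with Q = q_i + Σ_{j≠i} q_j.
First-order condition: 330 − 6q_i − 2Σ_{j≠i} q_j = 0.
Imposing symmetry (q_j = q for all j) turns Σ_{j≠i} q_j into 3q, so 330 = 12q and q = 27.5.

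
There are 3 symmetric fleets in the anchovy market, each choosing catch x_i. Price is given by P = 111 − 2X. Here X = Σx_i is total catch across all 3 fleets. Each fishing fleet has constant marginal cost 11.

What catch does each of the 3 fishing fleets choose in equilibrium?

12.5

A representative fishing fleet's profit is π_i = x_i(111 − 2X) − 11x_i, with X = x_i + Σ_{j≠i} x_j.
First-order condition: 100 − 4x_i − 2Σ_{j≠i} x_j = 0.
Imposing symmetry (x_j = x for all j) turns Σ_{j≠i} x_j into 2x, so 100 = 8x and x = 12.5.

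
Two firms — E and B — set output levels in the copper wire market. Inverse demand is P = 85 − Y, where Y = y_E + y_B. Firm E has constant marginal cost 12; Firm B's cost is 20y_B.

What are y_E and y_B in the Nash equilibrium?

Firm E's profit: π = y_E(85 − (y_E + y_B)) − 12y_E.
∂π/∂y_E = 73 − 2y_E − y_B = 0, so y_E = 36.5 − 0.5y_B.
By the same steps for B: y_B = 32.5 − 0.5y_E.
Plugging y_B into E's best response: y_E = 36.5 − 0.5(32.5 − 0.5y_E) ⇒ 0.75y_E = 20.25, so y_E = 27.
Then y_B = 32.5 − 0.5·27 = 19.

27, 19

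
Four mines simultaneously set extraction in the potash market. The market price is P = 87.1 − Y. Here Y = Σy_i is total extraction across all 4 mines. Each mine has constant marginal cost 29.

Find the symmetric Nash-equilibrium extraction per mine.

11.62

A representative mine's profit is π_i = y_i(87.1 − Y) − 29y_i, with Y = y_i + Σ_{j≠i} y_j.
First-order condition: 58.1 − 2y_i − Σ_{j≠i} y_j = 0.
Imposing symmetry (y_j = y for all j) turns Σ_{j≠i} y_j into 3y, so 58.1 = 5y and y = 11.62.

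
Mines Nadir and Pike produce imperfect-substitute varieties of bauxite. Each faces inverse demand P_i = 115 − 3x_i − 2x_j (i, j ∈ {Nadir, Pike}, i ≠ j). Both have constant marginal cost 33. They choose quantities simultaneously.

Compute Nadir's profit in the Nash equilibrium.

Mine Nadir's profit: π = x_{Nadir}(115 − 3x_{Nadir} − 2x_{Pike}) − 33x_{Nadir}.
∂π/∂x_{Nadir} = 82 − 6x_{Nadir} − 2x_{Pike} = 0 ⇒ x_{Nadir} = 41/3 − (1/3)x_{Pike}.
The game is symmetric, so in equilibrium x_{Pike} = x_{Nadir}: the reaction function gives (4/3)x_{Nadir} = 41/3, hence x_{Nadir} = 10.25.
P_{Nadir} = 115 − 3·10.25 − 2·10.25 = 63.75.
Profit = (63.75 − 33)·10.25 = 315.1875.

315.1875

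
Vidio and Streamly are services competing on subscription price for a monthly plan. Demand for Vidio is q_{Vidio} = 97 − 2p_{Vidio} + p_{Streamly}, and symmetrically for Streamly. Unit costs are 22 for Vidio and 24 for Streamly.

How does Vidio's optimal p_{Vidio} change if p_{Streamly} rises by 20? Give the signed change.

5

Vidio's profit: π = (p_{Vidio} − 22)(97 − 2p_{Vidio} + p_{Streamly}).
∂π/∂p_{Vidio} = 141 − 4p_{Vidio} + p_{Streamly} = 0 ⇒ p_{Vidio} = 35.25 + 0.25p_{Streamly}.
The reaction-function slope is 0.25, so a 20-unit rise in p_{Streamly} moves p_{Vidio} by 0.25 × 20 = 5. Vidio's best response rises — the actions are strategic complements.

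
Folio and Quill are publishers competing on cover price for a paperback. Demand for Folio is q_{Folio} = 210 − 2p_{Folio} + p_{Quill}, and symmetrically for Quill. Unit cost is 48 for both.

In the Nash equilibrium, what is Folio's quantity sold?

108

Folio's profit: π = (p_{Folio} − 48)(210 − 2p_{Folio} + p_{Quill}).
∂π/∂p_{Folio} = 306 − 4p_{Folio} + p_{Quill} = 0 ⇒ p_{Folio} = 76.5 + 0.25p_{Quill}.
The game is symmetric, so in equilibrium p_{Quill} = p_{Folio}: the reaction function gives 0.75p_{Folio} = 76.5, hence p_{Folio} = 102.
q_{Folio} = 210 − 2·102 + 102 = 108.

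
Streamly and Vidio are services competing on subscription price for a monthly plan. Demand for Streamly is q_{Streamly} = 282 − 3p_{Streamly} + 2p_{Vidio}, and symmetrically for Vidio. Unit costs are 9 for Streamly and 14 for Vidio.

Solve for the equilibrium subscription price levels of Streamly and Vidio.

78.1875, 80.0625

Streamly's profit: π = (p_{Streamly} − 9)(282 − 3p_{Streamly} + 2p_{Vidio}).
∂π/∂p_{Streamly} = 309 − 6p_{Streamly} + 2p_{Vidio} = 0 ⇒ p_{Streamly} = 51.5 + (1/3)p_{Vidio}.
Similarly p_{Vidio} = 54 + (1/3)p_{Streamly}.
Solving the two reaction functions simultaneously: (1 − (1/3)(1/3))p_{Streamly} = 51.5 + (1/3)·54, so (8/9)p_{Streamly} = 69.5 and p_{Streamly} = 78.1875.
Then p_{Vidio} = 54 + (1/3)·78.1875 = 80.0625.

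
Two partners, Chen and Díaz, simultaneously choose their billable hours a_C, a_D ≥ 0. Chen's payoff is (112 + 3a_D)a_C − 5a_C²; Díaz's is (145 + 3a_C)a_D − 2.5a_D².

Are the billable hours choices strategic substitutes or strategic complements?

strategic complements

Expanding Chen's payoff: 112a_C + 3a_Da_C − 5a_C².
∂π/∂a_C = 112 + 3a_D − 10a_C = 0, so a_C = 11.2 + 0.3a_D.
The best-response slope da_C/da_D = 0.3 > 0: the reaction function is upward-sloping, so the choices are strategic complements.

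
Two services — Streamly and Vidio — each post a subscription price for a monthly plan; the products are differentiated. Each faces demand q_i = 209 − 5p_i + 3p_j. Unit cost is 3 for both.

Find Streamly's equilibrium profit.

Streamly's profit: π = (p_{Streamly} − 3)(209 − 5p_{Streamly} + 3p_{Vidio}).
∂π/∂p_{Streamly} = 224 − 10p_{Streamly} + 3p_{Vidio} = 0 ⇒ p_{Streamly} = 22.4 + 0.3p_{Vidio}.
Setting p_{Streamly} = p_{Vidio} in the reaction function: p_{Streamly} = 22.4 + 0.3p_{Streamly}, so p_{Streamly} = 22.4 / 0.7 = 32.
q_{Streamly} = 209 − 5·32 + 3·32 = 145.
Profit = (32 − 3)·145 = 4205.

4205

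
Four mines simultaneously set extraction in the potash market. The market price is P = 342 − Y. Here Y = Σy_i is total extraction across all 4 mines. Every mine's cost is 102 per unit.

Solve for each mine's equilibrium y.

A representative mine's profit is π_i = y_i(342 − Y) − 102y_i, with Y = y_i + Σ_{j≠i} y_j.
First-order condition: 240 − 2y_i − Σ_{j≠i} y_j = 0.
In a symmetric equilibrium every mine chooses the same y, so Σ_{j≠i} y_j = 3y. The condition becomes 240 − 5y = 0, giving y = 240/5 = 48.

48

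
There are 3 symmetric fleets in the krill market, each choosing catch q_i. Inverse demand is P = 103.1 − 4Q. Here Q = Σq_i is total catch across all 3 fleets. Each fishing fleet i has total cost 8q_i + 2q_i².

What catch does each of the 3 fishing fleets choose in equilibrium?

A representative fishing fleet's profit is π_i = q_i(103.1 − 4Q) − 8q_i − 2q_i², with Q = q_i + Σ_{j≠i} q_j.
First-order condition: 95.1 − 12q_i − 4Σ_{j≠i} q_j = 0.
Imposing symmetry (q_j = q for all j) turns Σ_{j≠i} q_j into 2q, so 95.1 = 20q and q = 4.755.

4.755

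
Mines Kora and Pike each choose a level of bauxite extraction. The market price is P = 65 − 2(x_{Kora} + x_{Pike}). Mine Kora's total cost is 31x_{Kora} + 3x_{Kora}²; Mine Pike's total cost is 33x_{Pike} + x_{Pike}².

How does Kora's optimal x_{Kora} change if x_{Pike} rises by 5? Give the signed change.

Mine Kora's profit: π = x_{Kora}(65 − 2(x_{Kora} + x_{Pike})) − 31x_{Kora} − 3x_{Kora}².
∂π/∂x_{Kora} = 34 − 10x_{Kora} − 2x_{Pike} = 0, so x_{Kora} = 3.4 − 0.2x_{Pike}.
The reaction-function slope is −0.2, so a 5-unit rise in x_{Pike} moves x_{Kora} by −0.2 × 5 = −1. Kora's best response falls — the actions are strategic substitutes.

-1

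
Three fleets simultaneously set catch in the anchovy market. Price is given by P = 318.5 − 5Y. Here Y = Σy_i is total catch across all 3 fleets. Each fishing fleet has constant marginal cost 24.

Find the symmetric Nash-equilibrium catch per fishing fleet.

14.725

A representative fishing fleet's profit is π_i = y_i(318.5 − 5Y) − 24y_i, with Y = y_i + Σ_{j≠i} y_j.
First-order condition: 294.5 − 10y_i − 5Σ_{j≠i} y_j = 0.
In a symmetric equilibrium every fishing fleet chooses the same y, so Σ_{j≠i} y_j = 2y. The condition becomes 294.5 − 20y = 0, giving y = 294.5/20 = 14.725.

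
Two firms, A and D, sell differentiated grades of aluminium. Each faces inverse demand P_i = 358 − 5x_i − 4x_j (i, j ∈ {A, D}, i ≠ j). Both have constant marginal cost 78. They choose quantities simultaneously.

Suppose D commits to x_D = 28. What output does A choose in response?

16.8

Firm A's profit: π = x_A(358 − 5x_A − 4x_D) − 78x_A.
∂π/∂x_A = 280 − 10x_A − 4x_D = 0 ⇒ x_A = 28 − 0.4x_D.
At x_D = 28: x_A = 28 − 0.4·28 = 16.8.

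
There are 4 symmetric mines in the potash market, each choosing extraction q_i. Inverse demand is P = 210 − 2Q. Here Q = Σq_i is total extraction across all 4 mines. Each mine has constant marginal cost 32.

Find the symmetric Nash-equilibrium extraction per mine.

A representative mine's profit is π_i = q_i(210 − 2Q) − 32q_i, with Q = q_i + Σ_{j≠i} q_j.
First-order condition: 178 − 4q_i − 2Σ_{j≠i} q_j = 0.
In a symmetric equilibrium every mine chooses the same q, so Σ_{j≠i} q_j = 3q. The condition becomes 178 − 10q = 0, giving q = 178/10 = 17.8.

17.8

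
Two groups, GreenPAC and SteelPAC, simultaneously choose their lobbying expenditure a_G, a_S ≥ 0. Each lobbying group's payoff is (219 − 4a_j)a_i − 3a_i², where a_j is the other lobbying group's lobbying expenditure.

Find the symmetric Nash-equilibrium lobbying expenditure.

21.9

GreenPAC's payoff is (219 − 4a_S)a_G − 3a_G².
∂π/∂a_G = 219 − 4a_S − 6a_G = 0, so a_G = 36.5 − (2/3)a_S.
The game is symmetric, so in equilibrium a_S = a_G: the reaction function gives (5/3)a_G = 36.5, hence a_G = 21.9.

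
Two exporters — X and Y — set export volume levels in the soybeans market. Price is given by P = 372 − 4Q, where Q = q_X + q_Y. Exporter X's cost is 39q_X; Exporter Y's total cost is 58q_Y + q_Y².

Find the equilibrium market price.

Exporter X's profit: π = q_X(372 − 4(q_X + q_Y)) − 39q_X.
∂π/∂q_X = 333 − 8q_X − 4q_Y = 0, so q_X = 41.625 − 0.5q_Y.
For Y: ∂π/∂q_Y = 314 − 10q_Y − 4q_X = 0 ⇒ q_Y = 31.4 − 0.4q_X.
Plugging q_Y into X's best response: q_X = 41.625 − 0.5(31.4 − 0.4q_X) ⇒ 0.8q_X = 25.925, so q_X = 1037/32.
Then q_Y = 31.4 − 0.4·(1037/32) = 18.4375.
Equilibrium price: P = 372 − 4·(1627/32) = 168.625.

168.625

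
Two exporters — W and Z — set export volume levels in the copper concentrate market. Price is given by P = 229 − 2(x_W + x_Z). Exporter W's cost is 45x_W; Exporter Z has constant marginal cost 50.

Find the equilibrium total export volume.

Exporter W's profit: π = x_W(229 − 2(x_W + x_Z)) − 45x_W.
∂π/∂x_W = 184 − 4x_W − 2x_Z = 0, so x_W = 46 − 0.5x_Z.
By the same steps for Z: x_Z = 44.75 − 0.5x_W.
Plugging x_Z into W's best response: x_W = 46 − 0.5(44.75 − 0.5x_W) ⇒ 0.75x_W = 23.625, so x_W = 31.5.
Then x_Z = 44.75 − 0.5·31.5 = 29.
Total export volume: 31.5 + 29 = 60.5.

60.5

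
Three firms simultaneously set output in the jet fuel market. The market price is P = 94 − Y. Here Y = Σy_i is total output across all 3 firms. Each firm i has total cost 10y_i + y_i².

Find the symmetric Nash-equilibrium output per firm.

14

A representative firm's profit is π_i = y_i(94 − Y) − 10y_i − y_i², with Y = y_i + Σ_{j≠i} y_j.
First-order condition: 84 − 4y_i − Σ_{j≠i} y_j = 0.
In a symmetric equilibrium every firm chooses the same y, so Σ_{j≠i} y_j = 2y. The condition becomes 84 − 6y = 0, giving y = 84/6 = 14.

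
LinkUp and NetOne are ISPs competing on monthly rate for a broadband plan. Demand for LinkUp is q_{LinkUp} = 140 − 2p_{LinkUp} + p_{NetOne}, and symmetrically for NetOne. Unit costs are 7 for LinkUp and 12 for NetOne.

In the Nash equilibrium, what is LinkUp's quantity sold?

90

LinkUp's profit: π = (p_{LinkUp} − 7)(140 − 2p_{LinkUp} + p_{NetOne}).
∂π/∂p_{LinkUp} = 154 − 4p_{LinkUp} + p_{NetOne} = 0 ⇒ p_{LinkUp} = 38.5 + 0.25p_{NetOne}.
Similarly p_{NetOne} = 41 + 0.25p_{LinkUp}.
Plugging p_{NetOne} into LinkUp's best response: p_{LinkUp} = 38.5 + 0.25(41 + 0.25p_{LinkUp}) ⇒ 0.9375p_{LinkUp} = 48.75, so p_{LinkUp} = 52.
Then p_{NetOne} = 41 + 0.25·52 = 54.
q_{LinkUp} = 140 − 2·52 + 54 = 90.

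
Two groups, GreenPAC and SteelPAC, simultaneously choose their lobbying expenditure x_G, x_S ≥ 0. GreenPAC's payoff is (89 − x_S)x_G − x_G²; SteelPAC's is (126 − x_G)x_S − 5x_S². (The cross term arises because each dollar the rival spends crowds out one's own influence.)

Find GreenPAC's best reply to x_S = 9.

40

Expanding GreenPAC's payoff: 89x_G − x_Sx_G − x_G².
∂π/∂x_G = 89 − x_S − 2x_G = 0, so x_G = 44.5 − 0.5x_S.
At x_S = 9: x_G = 44.5 − 0.5·9 = 40.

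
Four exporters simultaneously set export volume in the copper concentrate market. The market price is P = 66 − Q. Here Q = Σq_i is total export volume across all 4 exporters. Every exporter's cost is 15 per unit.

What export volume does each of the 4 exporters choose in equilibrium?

A representative exporter's profit is π_i = q_i(66 − Q) − 15q_i, with Q = q_i + Σ_{j≠i} q_j.
First-order condition: 51 − 2q_i − Σ_{j≠i} q_j = 0.
Imposing symmetry (q_j = q for all j) turns Σ_{j≠i} q_j into 3q, so 51 = 5q and q = 10.2.

10.2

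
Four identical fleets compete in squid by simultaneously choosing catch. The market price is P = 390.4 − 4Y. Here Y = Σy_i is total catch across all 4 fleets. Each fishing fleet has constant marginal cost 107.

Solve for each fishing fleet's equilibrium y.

14.17

A representative fishing fleet's profit is π_i = y_i(390.4 − 4Y) − 107y_i, with Y = y_i + Σ_{j≠i} y_j.
First-order condition: 283.4 − 8y_i − 4Σ_{j≠i} y_j = 0.
Imposing symmetry (y_j = y for all j) turns Σ_{j≠i} y_j into 3y, so 283.4 = 20y and y = 14.17.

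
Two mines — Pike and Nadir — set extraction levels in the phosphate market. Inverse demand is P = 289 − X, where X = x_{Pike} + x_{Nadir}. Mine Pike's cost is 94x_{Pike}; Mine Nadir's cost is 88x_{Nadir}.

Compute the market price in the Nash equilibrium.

157

Mine Pike's profit: π = x_{Pike}(289 − (x_{Pike} + x_{Nadir})) − 94x_{Pike}.
∂π/∂x_{Pike} = 195 − 2x_{Pike} − x_{Nadir} = 0, so x_{Pike} = 97.5 − 0.5x_{Nadir}.
By the same steps for Nadir: x_{Nadir} = 100.5 − 0.5x_{Pike}.
Substituting the second reaction function into the first: x_{Pike} = 97.5 − 0.5(100.5 − 0.5x_{Pike}), which gives 0.75x_{Pike} = 47.25 ⇒ x_{Pike} = 63.
Then x_{Nadir} = 100.5 − 0.5·63 = 69.
Equilibrium price: P = 289 − 132 = 157.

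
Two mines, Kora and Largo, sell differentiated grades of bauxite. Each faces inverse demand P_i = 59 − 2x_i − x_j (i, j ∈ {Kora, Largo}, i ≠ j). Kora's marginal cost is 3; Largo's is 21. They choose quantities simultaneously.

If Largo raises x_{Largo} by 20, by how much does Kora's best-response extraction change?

Mine Kora's profit: π = x_{Kora}(59 − 2x_{Kora} − x_{Largo}) − 3x_{Kora}.
∂π/∂x_{Kora} = 56 − 4x_{Kora} − x_{Largo} = 0 ⇒ x_{Kora} = 14 − 0.25x_{Largo}.
The reaction-function slope is −0.25, so a 20-unit rise in x_{Largo} moves x_{Kora} by −0.25 × 20 = −5. Kora's best response falls — the actions are strategic substitutes.

-5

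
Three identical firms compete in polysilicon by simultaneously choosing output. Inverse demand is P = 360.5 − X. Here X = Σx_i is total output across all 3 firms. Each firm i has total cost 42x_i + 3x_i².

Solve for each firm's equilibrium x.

31.85

A representative firm's profit is π_i = x_i(360.5 − X) − 42x_i − 3x_i², with X = x_i + Σ_{j≠i} x_j.
First-order condition: 318.5 − 8x_i − Σ_{j≠i} x_j = 0.
Imposing symmetry (x_j = x for all j) turns Σ_{j≠i} x_j into 2x, so 318.5 = 10x and x = 31.85.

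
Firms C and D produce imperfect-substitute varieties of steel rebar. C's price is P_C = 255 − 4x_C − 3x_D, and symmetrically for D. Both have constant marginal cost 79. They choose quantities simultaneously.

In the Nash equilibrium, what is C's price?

143

Firm C's profit: π = x_C(255 − 4x_C − 3x_D) − 79x_C.
∂π/∂x_C = 176 − 8x_C − 3x_D = 0 ⇒ x_C = 22 − 0.375x_D.
Setting x_C = x_D in the reaction function: x_C = 22 − 0.375x_C, so x_C = 22 / 1.375 = 16.
P_C = 255 − 4·16 − 3·16 = 143.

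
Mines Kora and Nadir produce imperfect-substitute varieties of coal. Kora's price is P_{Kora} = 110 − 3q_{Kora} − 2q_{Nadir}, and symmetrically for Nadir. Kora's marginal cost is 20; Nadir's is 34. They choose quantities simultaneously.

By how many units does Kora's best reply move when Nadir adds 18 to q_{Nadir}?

Mine Kora's profit: π = q_{Kora}(110 − 3q_{Kora} − 2q_{Nadir}) − 20q_{Kora}.
∂π/∂q_{Kora} = 90 − 6q_{Kora} − 2q_{Nadir} = 0 ⇒ q_{Kora} = 15 − (1/3)q_{Nadir}.
The reaction-function slope is −1/3, so an 18-unit rise in q_{Nadir} moves q_{Kora} by −1/3 × 18 = −6. Kora's best response falls — the actions are strategic substitutes.

-6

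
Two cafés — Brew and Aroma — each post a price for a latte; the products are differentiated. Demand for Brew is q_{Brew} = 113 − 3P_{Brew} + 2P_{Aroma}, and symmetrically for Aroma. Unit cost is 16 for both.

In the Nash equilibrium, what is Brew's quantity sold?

72.75

Brew's profit: π = (P_{Brew} − 16)(113 − 3P_{Brew} + 2P_{Aroma}).
∂π/∂P_{Brew} = 161 − 6P_{Brew} + 2P_{Aroma} = 0 ⇒ P_{Brew} = 161/6 + (1/3)P_{Aroma}.
Setting P_{Brew} = P_{Aroma} in the reaction function: P_{Brew} = 161/6 + (1/3)P_{Brew}, so P_{Brew} = (161/6) / (2/3) = 40.25.
q_{Brew} = 113 − 3·40.25 + 2·40.25 = 72.75.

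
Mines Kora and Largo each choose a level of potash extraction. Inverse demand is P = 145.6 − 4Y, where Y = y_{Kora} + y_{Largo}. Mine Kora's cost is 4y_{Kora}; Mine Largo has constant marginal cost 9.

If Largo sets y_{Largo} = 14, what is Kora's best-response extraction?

Mine Kora's profit: π = y_{Kora}(145.6 − 4(y_{Kora} + y_{Largo})) − 4y_{Kora}.
∂π/∂y_{Kora} = 141.6 − 8y_{Kora} − 4y_{Largo} = 0, so y_{Kora} = 17.7 − 0.5y_{Largo}.
At y_{Largo} = 14: y_{Kora} = 17.7 − 0.5·14 = 10.7.

10.7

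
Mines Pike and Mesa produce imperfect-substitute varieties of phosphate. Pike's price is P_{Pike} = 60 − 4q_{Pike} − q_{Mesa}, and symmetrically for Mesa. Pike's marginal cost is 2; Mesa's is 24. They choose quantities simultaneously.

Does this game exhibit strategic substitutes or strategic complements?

strategic substitutes

Mine Pike's profit: π = q_{Pike}(60 − 4q_{Pike} − q_{Mesa}) − 2q_{Pike}.
∂π/∂q_{Pike} = 58 − 8q_{Pike} − q_{Mesa} = 0 ⇒ q_{Pike} = 7.25 − 0.125q_{Mesa}.
The best-response slope dq_{Pike}/dq_{Mesa} = −0.125 < 0: the reaction function is downward-sloping, so the choices are strategic substitutes.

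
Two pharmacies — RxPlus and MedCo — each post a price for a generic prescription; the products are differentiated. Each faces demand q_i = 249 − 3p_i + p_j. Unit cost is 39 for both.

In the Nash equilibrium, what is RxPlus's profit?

RxPlus's profit: π = (p_{RxPlus} − 39)(249 − 3p_{RxPlus} + p_{MedCo}).
∂π/∂p_{RxPlus} = 366 − 6p_{RxPlus} + p_{MedCo} = 0 ⇒ p_{RxPlus} = 61 + (1/6)p_{MedCo}.
By symmetry p_{MedCo} = p_{RxPlus}; substituting into the reaction function, (5/6)p_{RxPlus} = 61 and p_{RxPlus} = 73.2.
q_{RxPlus} = 249 − 3·73.2 + 73.2 = 102.6.
Profit = (73.2 − 39)·102.6 = 3508.92.

3508.92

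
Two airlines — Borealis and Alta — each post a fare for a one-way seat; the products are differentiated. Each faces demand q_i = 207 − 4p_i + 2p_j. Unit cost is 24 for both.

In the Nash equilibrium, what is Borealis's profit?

2809

Borealis's profit: π = (p_{Borealis} − 24)(207 − 4p_{Borealis} + 2p_{Alta}).
∂π/∂p_{Borealis} = 303 − 8p_{Borealis} + 2p_{Alta} = 0 ⇒ p_{Borealis} = 37.875 + 0.25p_{Alta}.
By symmetry p_{Alta} = p_{Borealis}; substituting into the reaction function, 0.75p_{Borealis} = 37.875 and p_{Borealis} = 50.5.
q_{Borealis} = 207 − 4·50.5 + 2·50.5 = 106.
Profit = (50.5 − 24)·106 = 2809.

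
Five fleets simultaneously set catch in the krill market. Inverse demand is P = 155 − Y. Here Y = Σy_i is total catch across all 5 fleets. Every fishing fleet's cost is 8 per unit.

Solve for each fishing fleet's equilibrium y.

24.5

A representative fishing fleet's profit is π_i = y_i(155 − Y) − 8y_i, with Y = y_i + Σ_{j≠i} y_j.
First-order condition: 147 − 2y_i − Σ_{j≠i} y_j = 0.
With identical fishing fleets, set every y_j = y: then 147 − 2y − 4y = 0, i.e. y = 147/6 = 24.5.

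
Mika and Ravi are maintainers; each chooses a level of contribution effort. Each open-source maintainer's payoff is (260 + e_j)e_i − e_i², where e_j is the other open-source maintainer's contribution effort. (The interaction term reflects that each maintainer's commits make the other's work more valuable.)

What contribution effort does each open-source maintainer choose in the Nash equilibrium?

Mika's payoff is (260 + e_R)e_M − e_M².
∂π/∂e_M = 260 + e_R − 2e_M = 0, so e_M = 130 + 0.5e_R.
Setting e_M = e_R in the reaction function: e_M = 130 + 0.5e_M, so e_M = 130 / 0.5 = 260.

260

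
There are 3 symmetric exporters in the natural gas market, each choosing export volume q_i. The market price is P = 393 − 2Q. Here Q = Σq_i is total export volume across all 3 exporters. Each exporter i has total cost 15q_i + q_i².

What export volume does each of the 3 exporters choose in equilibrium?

37.8

A representative exporter's profit is π_i = q_i(393 − 2Q) − 15q_i − q_i², with Q = q_i + Σ_{j≠i} q_j.
First-order condition: 378 − 6q_i − 2Σ_{j≠i} q_j = 0.
Imposing symmetry (q_j = q for all j) turns Σ_{j≠i} q_j into 2q, so 378 = 10q and q = 37.8.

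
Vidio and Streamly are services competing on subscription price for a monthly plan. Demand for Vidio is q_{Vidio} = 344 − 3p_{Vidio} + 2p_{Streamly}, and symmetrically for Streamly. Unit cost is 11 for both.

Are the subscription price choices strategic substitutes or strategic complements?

Vidio's profit: π = (p_{Vidio} − 11)(344 − 3p_{Vidio} + 2p_{Streamly}).
∂π/∂p_{Vidio} = 377 − 6p_{Vidio} + 2p_{Streamly} = 0 ⇒ p_{Vidio} = 377/6 + (1/3)p_{Streamly}.
The best-response slope dp_{Vidio}/dp_{Streamly} = 1/3 > 0: the reaction function is upward-sloping, so the choices are strategic complements.

strategic complements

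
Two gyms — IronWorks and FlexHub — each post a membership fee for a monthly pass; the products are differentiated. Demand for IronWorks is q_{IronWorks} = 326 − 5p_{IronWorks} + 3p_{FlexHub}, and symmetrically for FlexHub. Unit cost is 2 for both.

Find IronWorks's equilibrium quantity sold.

IronWorks's profit: π = (p_{IronWorks} − 2)(326 − 5p_{IronWorks} + 3p_{FlexHub}).
∂π/∂p_{IronWorks} = 336 − 10p_{IronWorks} + 3p_{FlexHub} = 0 ⇒ p_{IronWorks} = 33.6 + 0.3p_{FlexHub}.
Setting p_{IronWorks} = p_{FlexHub} in the reaction function: p_{IronWorks} = 33.6 + 0.3p_{IronWorks}, so p_{IronWorks} = 33.6 / 0.7 = 48.
q_{IronWorks} = 326 − 5·48 + 3·48 = 230.

230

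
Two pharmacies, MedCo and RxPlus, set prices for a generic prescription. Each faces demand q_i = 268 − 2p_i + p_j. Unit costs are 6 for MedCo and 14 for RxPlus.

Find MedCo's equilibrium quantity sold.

176.8

MedCo's profit: π = (p_{MedCo} − 6)(268 − 2p_{MedCo} + p_{RxPlus}).
∂π/∂p_{MedCo} = 280 − 4p_{MedCo} + p_{RxPlus} = 0 ⇒ p_{MedCo} = 70 + 0.25p_{RxPlus}.
Similarly p_{RxPlus} = 74 + 0.25p_{MedCo}.
Substituting the second reaction function into the first: p_{MedCo} = 70 + 0.25(74 + 0.25p_{MedCo}), which gives 0.9375p_{MedCo} = 88.5 ⇒ p_{MedCo} = 94.4.
Then p_{RxPlus} = 74 + 0.25·94.4 = 97.6.
q_{MedCo} = 268 − 2·94.4 + 97.6 = 176.8.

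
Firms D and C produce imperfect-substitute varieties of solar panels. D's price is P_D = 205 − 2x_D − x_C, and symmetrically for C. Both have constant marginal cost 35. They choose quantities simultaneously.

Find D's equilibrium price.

Firm D's profit: π = x_D(205 − 2x_D − x_C) − 35x_D.
∂π/∂x_D = 170 − 4x_D − x_C = 0 ⇒ x_D = 42.5 − 0.25x_C.
Setting x_D = x_C in the reaction function: x_D = 42.5 − 0.25x_D, so x_D = 42.5 / 1.25 = 34.
P_D = 205 − 2·34 − 34 = 103.

103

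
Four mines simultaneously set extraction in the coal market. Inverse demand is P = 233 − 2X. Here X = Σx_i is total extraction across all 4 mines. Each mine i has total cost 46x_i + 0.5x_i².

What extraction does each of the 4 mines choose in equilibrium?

A representative mine's profit is π_i = x_i(233 − 2X) − 46x_i − 0.5x_i², with X = x_i + Σ_{j≠i} x_j.
First-order condition: 187 − 5x_i − 2Σ_{j≠i} x_j = 0.
In a symmetric equilibrium every mine chooses the same x, so Σ_{j≠i} x_j = 3x. The condition becomes 187 − 11x = 0, giving x = 187/11 = 17.

17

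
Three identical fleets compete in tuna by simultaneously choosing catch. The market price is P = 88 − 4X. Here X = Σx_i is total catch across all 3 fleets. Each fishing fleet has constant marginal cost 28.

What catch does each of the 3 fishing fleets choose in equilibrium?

3.75

A representative fishing fleet's profit is π_i = x_i(88 − 4X) − 28x_i, with X = x_i + Σ_{j≠i} x_j.
First-order condition: 60 − 8x_i − 4Σ_{j≠i} x_j = 0.
Imposing symmetry (x_j = x for all j) turns Σ_{j≠i} x_j into 2x, so 60 = 16x and x = 3.75.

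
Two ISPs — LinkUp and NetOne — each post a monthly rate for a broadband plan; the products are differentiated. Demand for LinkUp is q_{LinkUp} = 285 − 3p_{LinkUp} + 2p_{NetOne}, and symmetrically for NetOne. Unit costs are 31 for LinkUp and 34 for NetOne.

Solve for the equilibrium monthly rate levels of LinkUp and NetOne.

LinkUp's profit: π = (p_{LinkUp} − 31)(285 − 3p_{LinkUp} + 2p_{NetOne}).
∂π/∂p_{LinkUp} = 378 − 6p_{LinkUp} + 2p_{NetOne} = 0 ⇒ p_{LinkUp} = 63 + (1/3)p_{NetOne}.
Similarly p_{NetOne} = 64.5 + (1/3)p_{LinkUp}.
Solving the two reaction functions simultaneously: (1 − (1/3)(1/3))p_{LinkUp} = 63 + (1/3)·64.5, so (8/9)p_{LinkUp} = 84.5 and p_{LinkUp} = 95.0625.
Then p_{NetOne} = 64.5 + (1/3)·95.0625 = 96.1875.

95.0625, 96.1875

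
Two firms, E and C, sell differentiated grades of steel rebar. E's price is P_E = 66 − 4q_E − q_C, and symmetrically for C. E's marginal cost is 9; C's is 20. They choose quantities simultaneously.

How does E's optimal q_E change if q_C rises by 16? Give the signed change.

-2

Firm E's profit: π = q_E(66 − 4q_E − q_C) − 9q_E.
∂π/∂q_E = 57 − 8q_E − q_C = 0 ⇒ q_E = 7.125 − 0.125q_C.
The reaction-function slope is −0.125, so a 16-unit rise in q_C moves q_E by −0.125 × 16 = −2. E's best response falls — the actions are strategic substitutes.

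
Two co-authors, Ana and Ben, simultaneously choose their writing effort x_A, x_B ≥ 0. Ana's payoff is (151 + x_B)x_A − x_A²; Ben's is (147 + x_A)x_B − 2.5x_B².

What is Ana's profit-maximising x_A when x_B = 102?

126.5

Expanding Ana's payoff: 151x_A + x_Bx_A − x_A².
∂π/∂x_A = 151 + x_B − 2x_A = 0, so x_A = 75.5 + 0.5x_B.
At x_B = 102: x_A = 75.5 + 0.5·102 = 126.5.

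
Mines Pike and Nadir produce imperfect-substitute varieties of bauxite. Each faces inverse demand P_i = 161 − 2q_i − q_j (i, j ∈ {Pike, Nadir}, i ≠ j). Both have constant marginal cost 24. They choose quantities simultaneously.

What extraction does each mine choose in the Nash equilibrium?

27.4

Mine Pike's profit: π = q_{Pike}(161 − 2q_{Pike} − q_{Nadir}) − 24q_{Pike}.
∂π/∂q_{Pike} = 137 − 4q_{Pike} − q_{Nadir} = 0 ⇒ q_{Pike} = 34.25 − 0.25q_{Nadir}.
By symmetry q_{Nadir} = q_{Pike}; substituting into the reaction function, 1.25q_{Pike} = 34.25 and q_{Pike} = 27.4.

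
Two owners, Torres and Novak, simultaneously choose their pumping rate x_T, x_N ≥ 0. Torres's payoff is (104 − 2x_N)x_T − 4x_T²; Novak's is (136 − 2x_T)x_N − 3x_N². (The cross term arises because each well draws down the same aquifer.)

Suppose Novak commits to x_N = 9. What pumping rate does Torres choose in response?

10.75

Expanding Torres's payoff: 104x_T − 2x_Nx_T − 4x_T².
∂π/∂x_T = 104 − 2x_N − 8x_T = 0, so x_T = 13 − 0.25x_N.
At x_N = 9: x_T = 13 − 0.25·9 = 10.75.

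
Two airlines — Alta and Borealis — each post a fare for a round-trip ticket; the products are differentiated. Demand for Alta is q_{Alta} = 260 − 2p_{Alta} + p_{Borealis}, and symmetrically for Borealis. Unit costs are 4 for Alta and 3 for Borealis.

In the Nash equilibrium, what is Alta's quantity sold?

Alta's profit: π = (p_{Alta} − 4)(260 − 2p_{Alta} + p_{Borealis}).
∂π/∂p_{Alta} = 268 − 4p_{Alta} + p_{Borealis} = 0 ⇒ p_{Alta} = 67 + 0.25p_{Borealis}.
Similarly p_{Borealis} = 66.5 + 0.25p_{Alta}.
Solving the two reaction functions simultaneously: (1 − (0.25)(0.25))p_{Alta} = 67 + 0.25·66.5, so 0.9375p_{Alta} = 83.625 and p_{Alta} = 89.2.
Then p_{Borealis} = 66.5 + 0.25·89.2 = 88.8.
q_{Alta} = 260 − 2·89.2 + 88.8 = 170.4.

170.4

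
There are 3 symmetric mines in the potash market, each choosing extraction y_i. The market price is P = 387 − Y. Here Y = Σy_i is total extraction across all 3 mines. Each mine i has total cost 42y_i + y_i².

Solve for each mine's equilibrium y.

57.5

A representative mine's profit is π_i = y_i(387 − Y) − 42y_i − y_i², with Y = y_i + Σ_{j≠i} y_j.
First-order condition: 345 − 4y_i − Σ_{j≠i} y_j = 0.
In a symmetric equilibrium every mine chooses the same y, so Σ_{j≠i} y_j = 2y. The condition becomes 345 − 6y = 0, giving y = 345/6 = 57.5.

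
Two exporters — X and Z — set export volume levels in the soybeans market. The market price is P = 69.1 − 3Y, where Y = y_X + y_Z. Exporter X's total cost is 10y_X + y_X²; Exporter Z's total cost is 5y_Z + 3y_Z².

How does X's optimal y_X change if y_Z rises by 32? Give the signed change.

Exporter X's profit: π = y_X(69.1 − 3(y_X + y_Z)) − 10y_X − y_X².
∂π/∂y_X = 59.1 − 8y_X − 3y_Z = 0, so y_X = 7.3875 − 0.375y_Z.
The reaction-function slope is −0.375, so a 32-unit rise in y_Z moves y_X by −0.375 × 32 = −12. X's best response falls — the actions are strategic substitutes.

-12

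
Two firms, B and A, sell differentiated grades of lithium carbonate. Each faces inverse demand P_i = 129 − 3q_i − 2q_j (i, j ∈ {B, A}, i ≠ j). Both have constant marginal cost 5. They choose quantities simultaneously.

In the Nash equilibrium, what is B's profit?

720.75

Firm B's profit: π = q_B(129 − 3q_B − 2q_A) − 5q_B.
∂π/∂q_B = 124 − 6q_B − 2q_A = 0 ⇒ q_B = 62/3 − (1/3)q_A.
By symmetry q_A = q_B; substituting into the reaction function, (4/3)q_B = 62/3 and q_B = 15.5.
P_B = 129 − 3·15.5 − 2·15.5 = 51.5.
Profit = (51.5 − 5)·15.5 = 720.75.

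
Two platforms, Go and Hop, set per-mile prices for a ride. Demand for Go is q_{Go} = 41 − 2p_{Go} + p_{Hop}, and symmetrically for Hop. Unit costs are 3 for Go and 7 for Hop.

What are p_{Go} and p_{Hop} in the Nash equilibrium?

Go's profit: π = (p_{Go} − 3)(41 − 2p_{Go} + p_{Hop}).
∂π/∂p_{Go} = 47 − 4p_{Go} + p_{Hop} = 0 ⇒ p_{Go} = 11.75 + 0.25p_{Hop}.
Similarly p_{Hop} = 13.75 + 0.25p_{Go}.
Solving the two reaction functions simultaneously: (1 − (0.25)(0.25))p_{Go} = 11.75 + 0.25·13.75, so 0.9375p_{Go} = 15.1875 and p_{Go} = 16.2.
Then p_{Hop} = 13.75 + 0.25·16.2 = 17.8.

16.2, 17.8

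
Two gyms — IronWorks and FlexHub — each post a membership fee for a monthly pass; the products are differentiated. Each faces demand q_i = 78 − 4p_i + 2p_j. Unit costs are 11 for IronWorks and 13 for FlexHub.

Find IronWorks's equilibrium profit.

IronWorks's profit: π = (p_{IronWorks} − 11)(78 − 4p_{IronWorks} + 2p_{FlexHub}).
∂π/∂p_{IronWorks} = 122 − 8p_{IronWorks} + 2p_{FlexHub} = 0 ⇒ p_{IronWorks} = 15.25 + 0.25p_{FlexHub}.
Similarly p_{FlexHub} = 16.25 + 0.25p_{IronWorks}.
Plugging p_{FlexHub} into IronWorks's best response: p_{IronWorks} = 15.25 + 0.25(16.25 + 0.25p_{IronWorks}) ⇒ 0.9375p_{IronWorks} = 19.3125, so p_{IronWorks} = 20.6.
Then p_{FlexHub} = 16.25 + 0.25·20.6 = 21.4.
q_{IronWorks} = 78 − 4·20.6 + 2·21.4 = 38.4.
Profit = (20.6 − 11)·38.4 = 368.64.

368.64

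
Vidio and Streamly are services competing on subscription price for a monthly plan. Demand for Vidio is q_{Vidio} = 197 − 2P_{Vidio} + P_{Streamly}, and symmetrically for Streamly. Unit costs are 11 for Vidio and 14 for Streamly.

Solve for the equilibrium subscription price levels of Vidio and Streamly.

Vidio's profit: π = (P_{Vidio} − 11)(197 − 2P_{Vidio} + P_{Streamly}).
∂π/∂P_{Vidio} = 219 − 4P_{Vidio} + P_{Streamly} = 0 ⇒ P_{Vidio} = 54.75 + 0.25P_{Streamly}.
Similarly P_{Streamly} = 56.25 + 0.25P_{Vidio}.
Solving the two reaction functions simultaneously: (1 − (0.25)(0.25))P_{Vidio} = 54.75 + 0.25·56.25, so 0.9375P_{Vidio} = 68.8125 and P_{Vidio} = 73.4.
Then P_{Streamly} = 56.25 + 0.25·73.4 = 74.6.

73.4, 74.6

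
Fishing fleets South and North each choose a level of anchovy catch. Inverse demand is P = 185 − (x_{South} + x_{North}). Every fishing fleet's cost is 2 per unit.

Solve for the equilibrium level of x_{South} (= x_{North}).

61

Fishing fleet South's profit: π = x_{South}(185 − (x_{South} + x_{North})) − 2x_{South}.
∂π/∂x_{South} = 183 − 2x_{South} − x_{North} = 0, so x_{South} = 91.5 − 0.5x_{North}.
The game is symmetric, so in equilibrium x_{North} = x_{South}: the reaction function gives 1.5x_{South} = 91.5, hence x_{South} = 61.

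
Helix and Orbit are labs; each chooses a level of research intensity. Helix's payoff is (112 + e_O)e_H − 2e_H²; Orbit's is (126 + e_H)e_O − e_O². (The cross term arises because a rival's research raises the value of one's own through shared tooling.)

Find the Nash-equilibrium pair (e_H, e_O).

Expanding Helix's payoff: 112e_H + e_Oe_H − 2e_H².
∂π/∂e_H = 112 + e_O − 4e_H = 0, so e_H = 28 + 0.25e_O.
Likewise for Orbit: e_O = 63 + 0.5e_H.
Plugging e_O into Helix's best response: e_H = 28 + 0.25(63 + 0.5e_H) ⇒ 0.875e_H = 43.75, so e_H = 50.
Then e_O = 63 + 0.5·50 = 88.

50, 88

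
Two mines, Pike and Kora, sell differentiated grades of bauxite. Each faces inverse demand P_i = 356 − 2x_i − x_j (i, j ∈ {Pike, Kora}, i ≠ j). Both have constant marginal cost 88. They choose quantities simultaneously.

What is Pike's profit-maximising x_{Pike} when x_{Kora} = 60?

52

Mine Pike's profit: π = x_{Pike}(356 − 2x_{Pike} − x_{Kora}) − 88x_{Pike}.
∂π/∂x_{Pike} = 268 − 4x_{Pike} − x_{Kora} = 0 ⇒ x_{Pike} = 67 − 0.25x_{Kora}.
At x_{Kora} = 60: x_{Pike} = 67 − 0.25·60 = 52.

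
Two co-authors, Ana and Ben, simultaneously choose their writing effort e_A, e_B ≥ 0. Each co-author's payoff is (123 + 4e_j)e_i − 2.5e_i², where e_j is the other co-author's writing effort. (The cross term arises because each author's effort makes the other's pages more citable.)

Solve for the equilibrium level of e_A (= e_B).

123

Ana's payoff is (123 + 4e_B)e_A − 2.5e_A².
∂π/∂e_A = 123 + 4e_B − 5e_A = 0, so e_A = 24.6 + 0.8e_B.
By symmetry e_B = e_A; substituting into the reaction function, 0.2e_A = 24.6 and e_A = 123.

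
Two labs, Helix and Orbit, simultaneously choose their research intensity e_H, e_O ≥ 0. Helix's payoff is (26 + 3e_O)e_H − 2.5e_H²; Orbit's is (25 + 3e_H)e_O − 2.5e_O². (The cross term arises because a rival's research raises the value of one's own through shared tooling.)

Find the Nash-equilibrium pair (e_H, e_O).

12.8125, 12.6875

Expanding Helix's payoff: 26e_H + 3e_Oe_H − 2.5e_H².
∂π/∂e_H = 26 + 3e_O − 5e_H = 0, so e_H = 5.2 + 0.6e_O.
Likewise for Orbit: e_O = 5 + 0.6e_H.
Substituting the second reaction function into the first: e_H = 5.2 + 0.6(5 + 0.6e_H), which gives 0.64e_H = 8.2 ⇒ e_H = 12.8125.
Then e_O = 5 + 0.6·12.8125 = 12.6875.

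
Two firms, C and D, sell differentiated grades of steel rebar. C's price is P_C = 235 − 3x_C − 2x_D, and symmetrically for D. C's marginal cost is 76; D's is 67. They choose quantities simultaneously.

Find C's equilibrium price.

Firm C's profit: π = x_C(235 − 3x_C − 2x_D) − 76x_C.
∂π/∂x_C = 159 − 6x_C − 2x_D = 0 ⇒ x_C = 26.5 − (1/3)x_D.
Similarly x_D = 28 − (1/3)x_C.
Solving the two reaction functions simultaneously: (1 − (−1/3)(−1/3))x_C = 26.5 − (1/3)·28, so (8/9)x_C = 103/6 and x_C = 19.3125.
Then x_D = 28 − (1/3)·19.3125 = 21.5625.
P_C = 235 − 3·19.3125 − 2·21.5625 = 133.9375.

133.9375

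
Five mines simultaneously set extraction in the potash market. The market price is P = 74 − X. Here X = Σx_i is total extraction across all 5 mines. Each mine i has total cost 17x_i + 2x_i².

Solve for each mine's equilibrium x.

A representative mine's profit is π_i = x_i(74 − X) − 17x_i − 2x_i², with X = x_i + Σ_{j≠i} x_j.
First-order condition: 57 − 6x_i − Σ_{j≠i} x_j = 0.
In a symmetric equilibrium every mine chooses the same x, so Σ_{j≠i} x_j = 4x. The condition becomes 57 − 10x = 0, giving x = 57/10 = 5.7.

5.7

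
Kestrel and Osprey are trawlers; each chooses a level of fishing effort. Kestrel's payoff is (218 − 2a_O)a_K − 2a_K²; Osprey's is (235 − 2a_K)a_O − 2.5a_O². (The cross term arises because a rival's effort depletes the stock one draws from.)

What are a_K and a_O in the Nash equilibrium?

Expanding Kestrel's payoff: 218a_K − 2a_Oa_K − 2a_K².
∂π/∂a_K = 218 − 2a_O − 4a_K = 0, so a_K = 54.5 − 0.5a_O.
Likewise for Osprey: a_O = 47 − 0.4a_K.
Plugging a_O into Kestrel's best response: a_K = 54.5 − 0.5(47 − 0.4a_K) ⇒ 0.8a_K = 31, so a_K = 38.75.
Then a_O = 47 − 0.4·38.75 = 31.5.

38.75, 31.5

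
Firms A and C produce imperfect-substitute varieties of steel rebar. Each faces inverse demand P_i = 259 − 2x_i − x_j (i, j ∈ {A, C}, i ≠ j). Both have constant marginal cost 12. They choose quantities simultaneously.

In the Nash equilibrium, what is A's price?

110.8

Firm A's profit: π = x_A(259 − 2x_A − x_C) − 12x_A.
∂π/∂x_A = 247 − 4x_A − x_C = 0 ⇒ x_A = 61.75 − 0.25x_C.
By symmetry x_C = x_A; substituting into the reaction function, 1.25x_A = 61.75 and x_A = 49.4.
P_A = 259 − 2·49.4 − 49.4 = 110.8.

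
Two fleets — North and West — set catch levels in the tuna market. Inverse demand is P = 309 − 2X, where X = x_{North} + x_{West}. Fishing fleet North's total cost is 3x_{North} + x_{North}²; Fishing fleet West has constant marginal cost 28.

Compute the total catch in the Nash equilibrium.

86.8

Fishing fleet North's profit: π = x_{North}(309 − 2(x_{North} + x_{West})) − 3x_{North} − x_{North}².
∂π/∂x_{North} = 306 − 6x_{North} − 2x_{West} = 0, so x_{North} = 51 − (1/3)x_{West}.
For West: ∂π/∂x_{West} = 281 − 4x_{West} − 2x_{North} = 0 ⇒ x_{West} = 70.25 − 0.5x_{North}.
Plugging x_{West} into North's best response: x_{North} = 51 − (1/3)(70.25 − 0.5x_{North}) ⇒ (5/6)x_{North} = 331/12, so x_{North} = 33.1.
Then x_{West} = 70.25 − 0.5·33.1 = 53.7.
Total catch: 33.1 + 53.7 = 86.8.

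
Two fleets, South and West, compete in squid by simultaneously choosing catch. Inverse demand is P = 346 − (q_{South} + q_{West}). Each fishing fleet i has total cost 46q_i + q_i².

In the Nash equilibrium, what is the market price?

226

Fishing fleet South's profit: π = q_{South}(346 − (q_{South} + q_{West})) − 46q_{South} − q_{South}².
∂π/∂q_{South} = 300 − 4q_{South} − q_{West} = 0, so q_{South} = 75 − 0.25q_{West}.
Setting q_{South} = q_{West} in the reaction function: q_{South} = 75 − 0.25q_{South}, so q_{South} = 75 / 1.25 = 60.
Equilibrium price: P = 346 − 120 = 226.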